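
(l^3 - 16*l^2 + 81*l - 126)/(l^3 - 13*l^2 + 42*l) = (l - 3)/l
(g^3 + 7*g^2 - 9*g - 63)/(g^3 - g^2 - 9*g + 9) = (g + 7)/(g - 1)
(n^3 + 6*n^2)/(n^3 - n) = n*(n + 6)/(n^2 - 1)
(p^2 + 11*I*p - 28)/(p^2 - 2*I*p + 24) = (p + 7*I)/(p - 6*I)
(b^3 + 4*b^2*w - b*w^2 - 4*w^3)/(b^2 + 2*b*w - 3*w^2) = (b^2 + 5*b*w + 4*w^2)/(b + 3*w)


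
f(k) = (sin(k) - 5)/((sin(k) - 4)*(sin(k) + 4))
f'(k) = -(sin(k) - 5)*cos(k)/((sin(k) - 4)*(sin(k) + 4)^2) - (sin(k) - 5)*cos(k)/((sin(k) - 4)^2*(sin(k) + 4)) + cos(k)/((sin(k) - 4)*(sin(k) + 4))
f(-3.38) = 0.30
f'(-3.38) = 0.05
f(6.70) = 0.29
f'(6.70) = -0.04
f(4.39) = 0.39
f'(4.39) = 0.04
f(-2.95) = 0.33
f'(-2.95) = 0.07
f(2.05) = 0.27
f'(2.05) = 0.02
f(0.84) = 0.28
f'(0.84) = -0.03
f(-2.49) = 0.36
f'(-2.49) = 0.07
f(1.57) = 0.27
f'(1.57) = -0.00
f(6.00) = 0.33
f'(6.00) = -0.07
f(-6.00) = 0.30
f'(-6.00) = -0.05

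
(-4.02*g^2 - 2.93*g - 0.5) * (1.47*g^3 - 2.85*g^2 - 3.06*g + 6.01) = -5.9094*g^5 + 7.1499*g^4 + 19.9167*g^3 - 13.7694*g^2 - 16.0793*g - 3.005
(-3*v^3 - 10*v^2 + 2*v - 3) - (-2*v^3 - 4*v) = -v^3 - 10*v^2 + 6*v - 3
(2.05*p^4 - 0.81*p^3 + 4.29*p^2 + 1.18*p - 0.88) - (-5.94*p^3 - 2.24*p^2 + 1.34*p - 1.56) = 2.05*p^4 + 5.13*p^3 + 6.53*p^2 - 0.16*p + 0.68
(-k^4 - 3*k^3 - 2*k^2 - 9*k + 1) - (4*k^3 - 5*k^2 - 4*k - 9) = -k^4 - 7*k^3 + 3*k^2 - 5*k + 10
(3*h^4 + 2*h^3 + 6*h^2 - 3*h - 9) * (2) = 6*h^4 + 4*h^3 + 12*h^2 - 6*h - 18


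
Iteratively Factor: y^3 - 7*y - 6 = (y - 3)*(y^2 + 3*y + 2) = (y - 3)*(y + 2)*(y + 1)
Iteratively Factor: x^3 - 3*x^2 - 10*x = (x)*(x^2 - 3*x - 10) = x*(x - 5)*(x + 2)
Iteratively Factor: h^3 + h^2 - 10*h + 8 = (h + 4)*(h^2 - 3*h + 2) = (h - 2)*(h + 4)*(h - 1)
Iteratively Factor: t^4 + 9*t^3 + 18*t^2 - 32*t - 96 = (t + 3)*(t^3 + 6*t^2 - 32) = (t - 2)*(t + 3)*(t^2 + 8*t + 16) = (t - 2)*(t + 3)*(t + 4)*(t + 4)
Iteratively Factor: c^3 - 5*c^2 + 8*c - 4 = (c - 2)*(c^2 - 3*c + 2) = (c - 2)*(c - 1)*(c - 2)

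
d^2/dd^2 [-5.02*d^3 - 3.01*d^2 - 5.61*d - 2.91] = -30.12*d - 6.02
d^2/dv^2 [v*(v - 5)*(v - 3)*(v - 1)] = 12*v^2 - 54*v + 46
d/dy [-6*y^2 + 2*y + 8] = 2 - 12*y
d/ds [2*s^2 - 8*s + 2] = 4*s - 8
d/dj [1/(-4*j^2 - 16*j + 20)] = (j + 2)/(2*(j^2 + 4*j - 5)^2)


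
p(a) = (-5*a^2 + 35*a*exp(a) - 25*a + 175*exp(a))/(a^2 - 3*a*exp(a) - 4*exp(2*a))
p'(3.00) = 2.47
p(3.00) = -3.08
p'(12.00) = 0.00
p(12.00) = 0.00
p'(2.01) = 5.12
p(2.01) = -6.68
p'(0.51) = 23.14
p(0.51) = -22.95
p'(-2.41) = 5.91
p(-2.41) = 6.12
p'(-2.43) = 5.77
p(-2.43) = 6.01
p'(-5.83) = 0.74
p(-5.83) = -0.71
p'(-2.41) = 5.91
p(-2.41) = 6.12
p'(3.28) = 2.00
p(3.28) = -2.46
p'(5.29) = 0.39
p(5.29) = -0.44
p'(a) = (35*a*exp(a) - 10*a + 210*exp(a) - 25)/(a^2 - 3*a*exp(a) - 4*exp(2*a)) + (-5*a^2 + 35*a*exp(a) - 25*a + 175*exp(a))*(3*a*exp(a) - 2*a + 8*exp(2*a) + 3*exp(a))/(a^2 - 3*a*exp(a) - 4*exp(2*a))^2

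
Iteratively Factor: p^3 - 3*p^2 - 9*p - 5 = (p + 1)*(p^2 - 4*p - 5) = (p + 1)^2*(p - 5)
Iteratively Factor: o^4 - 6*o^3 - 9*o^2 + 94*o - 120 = (o - 3)*(o^3 - 3*o^2 - 18*o + 40) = (o - 5)*(o - 3)*(o^2 + 2*o - 8) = (o - 5)*(o - 3)*(o + 4)*(o - 2)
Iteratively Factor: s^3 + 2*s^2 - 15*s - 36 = (s - 4)*(s^2 + 6*s + 9) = (s - 4)*(s + 3)*(s + 3)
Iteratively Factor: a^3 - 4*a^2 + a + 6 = (a - 3)*(a^2 - a - 2) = (a - 3)*(a - 2)*(a + 1)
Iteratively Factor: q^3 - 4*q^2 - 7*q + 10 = (q - 5)*(q^2 + q - 2) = (q - 5)*(q + 2)*(q - 1)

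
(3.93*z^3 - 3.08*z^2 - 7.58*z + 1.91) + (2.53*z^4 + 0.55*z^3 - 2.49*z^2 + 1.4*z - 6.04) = 2.53*z^4 + 4.48*z^3 - 5.57*z^2 - 6.18*z - 4.13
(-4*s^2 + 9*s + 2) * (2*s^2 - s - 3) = -8*s^4 + 22*s^3 + 7*s^2 - 29*s - 6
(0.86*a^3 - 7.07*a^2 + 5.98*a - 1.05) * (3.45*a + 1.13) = 2.967*a^4 - 23.4197*a^3 + 12.6419*a^2 + 3.1349*a - 1.1865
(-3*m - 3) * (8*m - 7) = -24*m^2 - 3*m + 21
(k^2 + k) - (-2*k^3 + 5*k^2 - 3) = 2*k^3 - 4*k^2 + k + 3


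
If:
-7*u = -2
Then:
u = 2/7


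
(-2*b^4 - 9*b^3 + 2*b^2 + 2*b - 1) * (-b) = 2*b^5 + 9*b^4 - 2*b^3 - 2*b^2 + b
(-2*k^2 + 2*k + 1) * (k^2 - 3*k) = -2*k^4 + 8*k^3 - 5*k^2 - 3*k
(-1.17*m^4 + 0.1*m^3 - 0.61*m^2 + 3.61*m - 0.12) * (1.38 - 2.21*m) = 2.5857*m^5 - 1.8356*m^4 + 1.4861*m^3 - 8.8199*m^2 + 5.247*m - 0.1656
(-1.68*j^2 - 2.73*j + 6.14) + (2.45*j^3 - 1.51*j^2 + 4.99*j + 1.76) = 2.45*j^3 - 3.19*j^2 + 2.26*j + 7.9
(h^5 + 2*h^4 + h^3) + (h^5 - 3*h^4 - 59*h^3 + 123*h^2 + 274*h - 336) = 2*h^5 - h^4 - 58*h^3 + 123*h^2 + 274*h - 336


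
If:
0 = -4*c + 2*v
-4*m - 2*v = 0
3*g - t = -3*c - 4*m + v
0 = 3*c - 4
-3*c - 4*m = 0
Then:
No Solution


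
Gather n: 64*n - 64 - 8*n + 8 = 56*n - 56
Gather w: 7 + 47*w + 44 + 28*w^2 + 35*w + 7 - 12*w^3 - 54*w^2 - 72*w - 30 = -12*w^3 - 26*w^2 + 10*w + 28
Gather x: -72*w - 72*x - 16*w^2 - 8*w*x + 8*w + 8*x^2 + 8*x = -16*w^2 - 64*w + 8*x^2 + x*(-8*w - 64)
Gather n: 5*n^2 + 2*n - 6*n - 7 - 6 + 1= 5*n^2 - 4*n - 12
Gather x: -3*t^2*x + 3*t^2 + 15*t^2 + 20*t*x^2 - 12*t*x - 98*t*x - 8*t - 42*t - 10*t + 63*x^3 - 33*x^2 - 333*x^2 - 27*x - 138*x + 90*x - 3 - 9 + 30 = 18*t^2 - 60*t + 63*x^3 + x^2*(20*t - 366) + x*(-3*t^2 - 110*t - 75) + 18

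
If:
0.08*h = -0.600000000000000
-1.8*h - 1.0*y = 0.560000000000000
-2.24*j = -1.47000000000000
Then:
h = -7.50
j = 0.66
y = 12.94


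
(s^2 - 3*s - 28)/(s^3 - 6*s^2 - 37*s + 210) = (s + 4)/(s^2 + s - 30)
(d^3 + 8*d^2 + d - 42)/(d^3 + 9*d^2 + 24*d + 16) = (d^3 + 8*d^2 + d - 42)/(d^3 + 9*d^2 + 24*d + 16)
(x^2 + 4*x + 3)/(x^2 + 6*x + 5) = (x + 3)/(x + 5)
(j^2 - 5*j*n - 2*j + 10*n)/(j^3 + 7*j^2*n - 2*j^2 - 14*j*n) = (j - 5*n)/(j*(j + 7*n))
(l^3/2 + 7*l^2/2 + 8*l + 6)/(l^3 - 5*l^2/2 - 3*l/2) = (l^3 + 7*l^2 + 16*l + 12)/(l*(2*l^2 - 5*l - 3))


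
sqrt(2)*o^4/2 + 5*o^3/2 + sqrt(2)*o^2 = o^2*(o + 2*sqrt(2))*(sqrt(2)*o/2 + 1/2)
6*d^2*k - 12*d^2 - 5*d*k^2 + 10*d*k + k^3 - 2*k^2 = (-3*d + k)*(-2*d + k)*(k - 2)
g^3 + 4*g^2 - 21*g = g*(g - 3)*(g + 7)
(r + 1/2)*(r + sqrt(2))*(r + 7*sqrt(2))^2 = r^4 + r^3/2 + 15*sqrt(2)*r^3 + 15*sqrt(2)*r^2/2 + 126*r^2 + 63*r + 98*sqrt(2)*r + 49*sqrt(2)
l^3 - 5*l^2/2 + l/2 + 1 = (l - 2)*(l - 1)*(l + 1/2)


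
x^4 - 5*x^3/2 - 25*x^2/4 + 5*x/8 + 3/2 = (x - 4)*(x - 1/2)*(x + 1/2)*(x + 3/2)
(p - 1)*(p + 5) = p^2 + 4*p - 5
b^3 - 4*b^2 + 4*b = b*(b - 2)^2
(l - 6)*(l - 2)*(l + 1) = l^3 - 7*l^2 + 4*l + 12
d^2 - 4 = (d - 2)*(d + 2)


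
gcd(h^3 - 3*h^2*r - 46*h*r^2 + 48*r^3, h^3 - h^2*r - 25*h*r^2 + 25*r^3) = -h + r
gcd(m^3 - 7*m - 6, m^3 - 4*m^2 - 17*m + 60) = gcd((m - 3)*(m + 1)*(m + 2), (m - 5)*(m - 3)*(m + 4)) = m - 3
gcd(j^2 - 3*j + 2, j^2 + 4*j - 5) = j - 1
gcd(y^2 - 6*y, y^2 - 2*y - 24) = y - 6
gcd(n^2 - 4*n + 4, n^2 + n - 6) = n - 2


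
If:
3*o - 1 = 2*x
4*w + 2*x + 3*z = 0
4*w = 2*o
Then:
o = 1/5 - 3*z/5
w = 1/10 - 3*z/10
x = -9*z/10 - 1/5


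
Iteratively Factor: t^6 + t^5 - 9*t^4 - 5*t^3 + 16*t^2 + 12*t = (t)*(t^5 + t^4 - 9*t^3 - 5*t^2 + 16*t + 12) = t*(t + 1)*(t^4 - 9*t^2 + 4*t + 12) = t*(t - 2)*(t + 1)*(t^3 + 2*t^2 - 5*t - 6) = t*(t - 2)^2*(t + 1)*(t^2 + 4*t + 3) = t*(t - 2)^2*(t + 1)*(t + 3)*(t + 1)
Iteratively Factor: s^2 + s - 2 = (s - 1)*(s + 2)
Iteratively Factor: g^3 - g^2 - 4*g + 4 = (g - 1)*(g^2 - 4) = (g - 1)*(g + 2)*(g - 2)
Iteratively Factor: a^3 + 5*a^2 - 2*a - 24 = (a + 3)*(a^2 + 2*a - 8) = (a + 3)*(a + 4)*(a - 2)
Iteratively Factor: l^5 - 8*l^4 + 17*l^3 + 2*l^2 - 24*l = (l - 3)*(l^4 - 5*l^3 + 2*l^2 + 8*l) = (l - 3)*(l + 1)*(l^3 - 6*l^2 + 8*l) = l*(l - 3)*(l + 1)*(l^2 - 6*l + 8) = l*(l - 3)*(l - 2)*(l + 1)*(l - 4)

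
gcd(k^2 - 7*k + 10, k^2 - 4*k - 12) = 1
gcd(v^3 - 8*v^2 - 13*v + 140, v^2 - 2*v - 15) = v - 5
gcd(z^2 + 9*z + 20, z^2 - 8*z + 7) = 1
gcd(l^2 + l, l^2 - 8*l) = l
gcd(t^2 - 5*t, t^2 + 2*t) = t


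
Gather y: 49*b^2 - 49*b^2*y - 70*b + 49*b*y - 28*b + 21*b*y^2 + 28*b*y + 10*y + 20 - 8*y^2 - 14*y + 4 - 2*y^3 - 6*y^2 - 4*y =49*b^2 - 98*b - 2*y^3 + y^2*(21*b - 14) + y*(-49*b^2 + 77*b - 8) + 24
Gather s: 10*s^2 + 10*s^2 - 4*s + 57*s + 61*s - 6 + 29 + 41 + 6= 20*s^2 + 114*s + 70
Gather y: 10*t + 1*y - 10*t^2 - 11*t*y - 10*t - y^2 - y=-10*t^2 - 11*t*y - y^2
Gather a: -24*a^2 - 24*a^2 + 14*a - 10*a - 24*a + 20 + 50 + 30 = -48*a^2 - 20*a + 100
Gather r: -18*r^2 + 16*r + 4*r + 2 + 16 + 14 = -18*r^2 + 20*r + 32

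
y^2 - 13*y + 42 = (y - 7)*(y - 6)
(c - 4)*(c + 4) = c^2 - 16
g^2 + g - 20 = (g - 4)*(g + 5)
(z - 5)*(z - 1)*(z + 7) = z^3 + z^2 - 37*z + 35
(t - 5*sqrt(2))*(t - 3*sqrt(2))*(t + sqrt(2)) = t^3 - 7*sqrt(2)*t^2 + 14*t + 30*sqrt(2)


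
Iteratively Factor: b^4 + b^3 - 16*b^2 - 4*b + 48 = (b - 3)*(b^3 + 4*b^2 - 4*b - 16) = (b - 3)*(b + 2)*(b^2 + 2*b - 8) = (b - 3)*(b - 2)*(b + 2)*(b + 4)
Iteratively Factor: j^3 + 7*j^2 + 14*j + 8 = (j + 1)*(j^2 + 6*j + 8) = (j + 1)*(j + 4)*(j + 2)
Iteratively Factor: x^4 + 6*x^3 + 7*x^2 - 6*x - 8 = (x + 4)*(x^3 + 2*x^2 - x - 2) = (x + 1)*(x + 4)*(x^2 + x - 2) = (x - 1)*(x + 1)*(x + 4)*(x + 2)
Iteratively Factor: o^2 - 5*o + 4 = (o - 1)*(o - 4)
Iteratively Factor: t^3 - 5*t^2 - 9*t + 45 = (t - 5)*(t^2 - 9) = (t - 5)*(t + 3)*(t - 3)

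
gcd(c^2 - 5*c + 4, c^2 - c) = c - 1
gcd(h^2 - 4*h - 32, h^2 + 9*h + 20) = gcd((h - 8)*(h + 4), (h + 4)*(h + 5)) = h + 4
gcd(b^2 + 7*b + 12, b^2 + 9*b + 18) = b + 3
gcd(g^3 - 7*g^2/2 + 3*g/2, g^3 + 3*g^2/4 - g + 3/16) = g - 1/2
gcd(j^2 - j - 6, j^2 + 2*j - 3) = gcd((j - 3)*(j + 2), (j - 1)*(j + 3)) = 1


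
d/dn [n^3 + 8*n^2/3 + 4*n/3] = 3*n^2 + 16*n/3 + 4/3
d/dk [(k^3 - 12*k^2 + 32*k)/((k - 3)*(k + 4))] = (k^4 + 2*k^3 - 80*k^2 + 288*k - 384)/(k^4 + 2*k^3 - 23*k^2 - 24*k + 144)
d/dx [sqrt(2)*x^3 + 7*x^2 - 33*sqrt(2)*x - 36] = 3*sqrt(2)*x^2 + 14*x - 33*sqrt(2)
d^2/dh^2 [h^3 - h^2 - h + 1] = 6*h - 2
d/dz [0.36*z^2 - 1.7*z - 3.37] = 0.72*z - 1.7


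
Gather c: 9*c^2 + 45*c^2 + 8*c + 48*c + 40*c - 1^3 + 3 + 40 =54*c^2 + 96*c + 42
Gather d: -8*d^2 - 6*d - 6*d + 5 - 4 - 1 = -8*d^2 - 12*d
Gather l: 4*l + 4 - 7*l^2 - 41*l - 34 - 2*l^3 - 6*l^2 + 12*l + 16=-2*l^3 - 13*l^2 - 25*l - 14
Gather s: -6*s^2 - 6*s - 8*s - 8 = -6*s^2 - 14*s - 8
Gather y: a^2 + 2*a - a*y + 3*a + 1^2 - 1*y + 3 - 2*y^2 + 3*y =a^2 + 5*a - 2*y^2 + y*(2 - a) + 4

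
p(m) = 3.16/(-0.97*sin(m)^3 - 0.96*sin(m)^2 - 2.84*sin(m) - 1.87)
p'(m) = 3.16*(2.91*sin(m)^2*cos(m) + 1.92*sin(m)*cos(m) + 2.84*cos(m))/(-0.97*sin(m)^3 - 0.96*sin(m)^2 - 2.84*sin(m) - 1.87)^2 = (9.1956*sin(m)^2 + 6.0672*sin(m) + 8.9744)*cos(m)/(0.97*sin(m)^3 + 0.96*sin(m)^2 + 2.84*sin(m) + 1.87)^2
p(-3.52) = -1.02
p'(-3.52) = -1.21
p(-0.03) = -1.77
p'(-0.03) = 2.76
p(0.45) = -0.94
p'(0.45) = 1.06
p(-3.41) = -1.17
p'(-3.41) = -1.48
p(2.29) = -0.64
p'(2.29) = -0.50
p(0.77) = -0.68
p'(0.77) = 0.59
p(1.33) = -0.49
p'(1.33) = 0.14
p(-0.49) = -4.90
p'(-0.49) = 17.30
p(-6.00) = -1.15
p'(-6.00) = 1.44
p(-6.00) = -1.15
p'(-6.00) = 1.44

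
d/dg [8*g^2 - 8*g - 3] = 16*g - 8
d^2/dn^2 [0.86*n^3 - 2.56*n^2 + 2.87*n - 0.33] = 5.16*n - 5.12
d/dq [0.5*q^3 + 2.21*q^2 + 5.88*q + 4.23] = 1.5*q^2 + 4.42*q + 5.88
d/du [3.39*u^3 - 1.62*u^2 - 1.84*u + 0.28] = 10.17*u^2 - 3.24*u - 1.84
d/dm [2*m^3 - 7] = 6*m^2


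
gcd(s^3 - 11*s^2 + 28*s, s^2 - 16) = s - 4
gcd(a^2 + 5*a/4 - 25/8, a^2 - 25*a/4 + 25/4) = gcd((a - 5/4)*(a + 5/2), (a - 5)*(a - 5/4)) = a - 5/4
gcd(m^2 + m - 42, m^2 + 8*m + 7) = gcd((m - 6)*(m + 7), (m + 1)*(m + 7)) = m + 7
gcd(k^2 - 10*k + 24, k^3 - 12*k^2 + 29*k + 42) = k - 6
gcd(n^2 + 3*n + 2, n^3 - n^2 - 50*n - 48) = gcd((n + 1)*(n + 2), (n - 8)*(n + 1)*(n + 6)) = n + 1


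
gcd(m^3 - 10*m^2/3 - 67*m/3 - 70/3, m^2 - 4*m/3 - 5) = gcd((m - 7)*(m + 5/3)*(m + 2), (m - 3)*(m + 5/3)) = m + 5/3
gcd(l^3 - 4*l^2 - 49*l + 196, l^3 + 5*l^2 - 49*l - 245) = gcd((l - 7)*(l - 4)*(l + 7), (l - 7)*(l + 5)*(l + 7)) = l^2 - 49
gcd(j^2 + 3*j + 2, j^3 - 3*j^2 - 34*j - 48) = j + 2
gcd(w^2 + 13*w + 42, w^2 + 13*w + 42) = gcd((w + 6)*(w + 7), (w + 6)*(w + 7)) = w^2 + 13*w + 42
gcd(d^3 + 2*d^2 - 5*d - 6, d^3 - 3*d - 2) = d^2 - d - 2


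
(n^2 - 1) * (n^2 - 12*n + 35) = n^4 - 12*n^3 + 34*n^2 + 12*n - 35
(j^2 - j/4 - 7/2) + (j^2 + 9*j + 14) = 2*j^2 + 35*j/4 + 21/2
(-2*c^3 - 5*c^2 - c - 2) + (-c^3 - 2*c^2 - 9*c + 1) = -3*c^3 - 7*c^2 - 10*c - 1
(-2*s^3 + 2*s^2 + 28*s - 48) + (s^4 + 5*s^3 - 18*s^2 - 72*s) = s^4 + 3*s^3 - 16*s^2 - 44*s - 48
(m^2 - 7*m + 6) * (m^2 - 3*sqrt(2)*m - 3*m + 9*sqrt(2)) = m^4 - 10*m^3 - 3*sqrt(2)*m^3 + 27*m^2 + 30*sqrt(2)*m^2 - 81*sqrt(2)*m - 18*m + 54*sqrt(2)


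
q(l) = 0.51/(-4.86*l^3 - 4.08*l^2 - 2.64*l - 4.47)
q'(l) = 0.51*(14.58*l^2 + 8.16*l + 2.64)/(-4.86*l^3 - 4.08*l^2 - 2.64*l - 4.47)^2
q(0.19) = -0.10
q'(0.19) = 0.09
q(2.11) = -0.01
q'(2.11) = 0.01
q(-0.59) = -0.15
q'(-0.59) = 0.13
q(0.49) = -0.07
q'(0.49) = 0.10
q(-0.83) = -0.22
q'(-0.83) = 0.56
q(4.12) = -0.00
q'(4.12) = 0.00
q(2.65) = -0.00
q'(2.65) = 0.00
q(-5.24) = 0.00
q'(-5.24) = 0.00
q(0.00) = -0.11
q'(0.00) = 0.07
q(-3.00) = 0.01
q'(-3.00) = 0.01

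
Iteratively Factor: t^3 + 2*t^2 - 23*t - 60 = (t + 3)*(t^2 - t - 20) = (t - 5)*(t + 3)*(t + 4)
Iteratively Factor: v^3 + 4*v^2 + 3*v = (v + 1)*(v^2 + 3*v) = (v + 1)*(v + 3)*(v)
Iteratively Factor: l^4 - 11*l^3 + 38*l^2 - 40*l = (l - 2)*(l^3 - 9*l^2 + 20*l) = l*(l - 2)*(l^2 - 9*l + 20) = l*(l - 5)*(l - 2)*(l - 4)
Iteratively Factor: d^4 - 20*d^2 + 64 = (d + 2)*(d^3 - 2*d^2 - 16*d + 32) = (d + 2)*(d + 4)*(d^2 - 6*d + 8) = (d - 4)*(d + 2)*(d + 4)*(d - 2)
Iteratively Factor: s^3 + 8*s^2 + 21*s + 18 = (s + 3)*(s^2 + 5*s + 6) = (s + 3)^2*(s + 2)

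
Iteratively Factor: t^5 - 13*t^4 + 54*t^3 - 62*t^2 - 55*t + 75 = (t + 1)*(t^4 - 14*t^3 + 68*t^2 - 130*t + 75) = (t - 1)*(t + 1)*(t^3 - 13*t^2 + 55*t - 75) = (t - 3)*(t - 1)*(t + 1)*(t^2 - 10*t + 25) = (t - 5)*(t - 3)*(t - 1)*(t + 1)*(t - 5)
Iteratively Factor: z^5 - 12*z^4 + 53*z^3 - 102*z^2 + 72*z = (z - 2)*(z^4 - 10*z^3 + 33*z^2 - 36*z) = (z - 3)*(z - 2)*(z^3 - 7*z^2 + 12*z) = (z - 3)^2*(z - 2)*(z^2 - 4*z) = z*(z - 3)^2*(z - 2)*(z - 4)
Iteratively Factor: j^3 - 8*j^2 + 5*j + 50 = (j - 5)*(j^2 - 3*j - 10) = (j - 5)^2*(j + 2)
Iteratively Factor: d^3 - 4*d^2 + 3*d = (d - 1)*(d^2 - 3*d) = d*(d - 1)*(d - 3)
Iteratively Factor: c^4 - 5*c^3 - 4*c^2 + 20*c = (c - 2)*(c^3 - 3*c^2 - 10*c) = (c - 5)*(c - 2)*(c^2 + 2*c) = c*(c - 5)*(c - 2)*(c + 2)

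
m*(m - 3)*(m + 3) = m^3 - 9*m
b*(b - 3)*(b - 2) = b^3 - 5*b^2 + 6*b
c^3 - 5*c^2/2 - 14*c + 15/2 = (c - 5)*(c - 1/2)*(c + 3)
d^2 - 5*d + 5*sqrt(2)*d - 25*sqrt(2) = (d - 5)*(d + 5*sqrt(2))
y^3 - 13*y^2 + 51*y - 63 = (y - 7)*(y - 3)^2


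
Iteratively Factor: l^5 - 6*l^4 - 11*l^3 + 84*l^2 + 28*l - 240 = (l + 2)*(l^4 - 8*l^3 + 5*l^2 + 74*l - 120) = (l - 5)*(l + 2)*(l^3 - 3*l^2 - 10*l + 24) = (l - 5)*(l - 2)*(l + 2)*(l^2 - l - 12) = (l - 5)*(l - 2)*(l + 2)*(l + 3)*(l - 4)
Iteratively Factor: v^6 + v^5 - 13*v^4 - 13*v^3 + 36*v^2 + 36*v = (v - 2)*(v^5 + 3*v^4 - 7*v^3 - 27*v^2 - 18*v) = v*(v - 2)*(v^4 + 3*v^3 - 7*v^2 - 27*v - 18) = v*(v - 2)*(v + 3)*(v^3 - 7*v - 6) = v*(v - 3)*(v - 2)*(v + 3)*(v^2 + 3*v + 2) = v*(v - 3)*(v - 2)*(v + 1)*(v + 3)*(v + 2)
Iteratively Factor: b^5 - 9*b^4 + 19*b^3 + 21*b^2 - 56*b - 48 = (b - 3)*(b^4 - 6*b^3 + b^2 + 24*b + 16) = (b - 3)*(b + 1)*(b^3 - 7*b^2 + 8*b + 16) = (b - 4)*(b - 3)*(b + 1)*(b^2 - 3*b - 4) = (b - 4)^2*(b - 3)*(b + 1)*(b + 1)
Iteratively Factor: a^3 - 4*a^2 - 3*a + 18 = (a - 3)*(a^2 - a - 6) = (a - 3)^2*(a + 2)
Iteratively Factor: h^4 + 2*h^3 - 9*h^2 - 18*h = (h)*(h^3 + 2*h^2 - 9*h - 18) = h*(h + 3)*(h^2 - h - 6) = h*(h + 2)*(h + 3)*(h - 3)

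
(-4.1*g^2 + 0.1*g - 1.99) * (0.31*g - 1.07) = -1.271*g^3 + 4.418*g^2 - 0.7239*g + 2.1293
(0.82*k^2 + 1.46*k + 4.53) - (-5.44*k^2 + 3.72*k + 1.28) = 6.26*k^2 - 2.26*k + 3.25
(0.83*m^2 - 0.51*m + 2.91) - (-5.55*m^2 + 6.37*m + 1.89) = 6.38*m^2 - 6.88*m + 1.02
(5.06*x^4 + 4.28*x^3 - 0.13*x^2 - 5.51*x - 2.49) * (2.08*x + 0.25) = 10.5248*x^5 + 10.1674*x^4 + 0.7996*x^3 - 11.4933*x^2 - 6.5567*x - 0.6225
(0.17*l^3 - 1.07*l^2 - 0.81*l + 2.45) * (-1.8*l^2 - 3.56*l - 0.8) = -0.306*l^5 + 1.3208*l^4 + 5.1312*l^3 - 0.6704*l^2 - 8.074*l - 1.96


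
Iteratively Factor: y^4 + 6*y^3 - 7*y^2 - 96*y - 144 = (y + 3)*(y^3 + 3*y^2 - 16*y - 48) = (y + 3)*(y + 4)*(y^2 - y - 12) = (y - 4)*(y + 3)*(y + 4)*(y + 3)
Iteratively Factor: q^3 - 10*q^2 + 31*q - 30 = (q - 3)*(q^2 - 7*q + 10) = (q - 3)*(q - 2)*(q - 5)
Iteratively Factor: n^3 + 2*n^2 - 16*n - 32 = (n + 2)*(n^2 - 16) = (n - 4)*(n + 2)*(n + 4)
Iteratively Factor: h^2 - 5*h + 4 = (h - 4)*(h - 1)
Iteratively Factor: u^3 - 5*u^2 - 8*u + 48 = (u - 4)*(u^2 - u - 12) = (u - 4)^2*(u + 3)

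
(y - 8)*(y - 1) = y^2 - 9*y + 8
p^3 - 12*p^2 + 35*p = p*(p - 7)*(p - 5)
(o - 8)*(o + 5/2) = o^2 - 11*o/2 - 20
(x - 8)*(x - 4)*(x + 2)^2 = x^4 - 8*x^3 - 12*x^2 + 80*x + 128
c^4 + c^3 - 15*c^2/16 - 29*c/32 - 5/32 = (c - 1)*(c + 1/4)*(c + 1/2)*(c + 5/4)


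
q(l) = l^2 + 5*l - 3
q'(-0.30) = 4.40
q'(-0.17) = 4.66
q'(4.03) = 13.06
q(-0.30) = -4.41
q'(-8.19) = -11.38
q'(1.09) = 7.18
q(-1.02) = -7.06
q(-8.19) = 23.13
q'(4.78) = 14.56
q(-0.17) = -3.82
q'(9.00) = 23.00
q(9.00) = 123.00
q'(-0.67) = 3.66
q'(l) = 2*l + 5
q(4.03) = 33.39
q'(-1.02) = 2.96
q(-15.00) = 147.00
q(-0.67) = -5.90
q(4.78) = 43.75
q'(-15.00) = -25.00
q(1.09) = 3.64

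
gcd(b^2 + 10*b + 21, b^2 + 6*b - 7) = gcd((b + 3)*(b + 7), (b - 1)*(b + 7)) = b + 7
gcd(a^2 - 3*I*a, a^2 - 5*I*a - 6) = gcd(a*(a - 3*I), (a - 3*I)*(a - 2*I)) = a - 3*I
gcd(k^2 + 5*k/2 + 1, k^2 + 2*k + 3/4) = k + 1/2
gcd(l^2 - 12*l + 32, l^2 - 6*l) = 1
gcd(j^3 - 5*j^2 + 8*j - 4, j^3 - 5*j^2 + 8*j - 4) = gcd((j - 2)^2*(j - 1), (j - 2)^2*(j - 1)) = j^3 - 5*j^2 + 8*j - 4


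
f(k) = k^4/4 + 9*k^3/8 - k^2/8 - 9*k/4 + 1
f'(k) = k^3 + 27*k^2/8 - k/4 - 9/4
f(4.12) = 140.32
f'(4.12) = 123.94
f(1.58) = 3.13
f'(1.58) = 9.72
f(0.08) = 0.82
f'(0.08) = -2.25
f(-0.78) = 2.24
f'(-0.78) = -0.48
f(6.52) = 744.61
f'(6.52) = 416.76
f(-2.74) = -2.82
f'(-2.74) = 3.20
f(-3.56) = -3.18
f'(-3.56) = -3.70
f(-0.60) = 2.09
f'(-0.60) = -1.10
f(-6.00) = 91.00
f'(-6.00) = -95.25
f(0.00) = 1.00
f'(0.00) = -2.25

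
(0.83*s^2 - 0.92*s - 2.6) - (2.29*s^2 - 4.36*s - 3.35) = -1.46*s^2 + 3.44*s + 0.75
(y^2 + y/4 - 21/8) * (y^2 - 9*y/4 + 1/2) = y^4 - 2*y^3 - 43*y^2/16 + 193*y/32 - 21/16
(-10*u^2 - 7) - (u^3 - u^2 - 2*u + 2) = -u^3 - 9*u^2 + 2*u - 9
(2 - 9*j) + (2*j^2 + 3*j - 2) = 2*j^2 - 6*j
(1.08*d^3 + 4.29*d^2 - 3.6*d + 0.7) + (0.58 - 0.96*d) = 1.08*d^3 + 4.29*d^2 - 4.56*d + 1.28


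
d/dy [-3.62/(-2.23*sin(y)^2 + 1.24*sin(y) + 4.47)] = (4.4888 - 16.1452*sin(y))*cos(y)/(-2.23*sin(y)^2 + 1.24*sin(y) + 4.47)^2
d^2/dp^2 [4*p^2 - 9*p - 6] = 8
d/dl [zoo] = 0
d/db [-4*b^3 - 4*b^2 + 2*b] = -12*b^2 - 8*b + 2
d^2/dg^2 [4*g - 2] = 0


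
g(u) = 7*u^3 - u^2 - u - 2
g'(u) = 21*u^2 - 2*u - 1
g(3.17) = 207.77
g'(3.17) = 203.69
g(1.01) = 3.18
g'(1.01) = 18.40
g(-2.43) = -105.92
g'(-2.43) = 127.86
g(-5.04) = -918.53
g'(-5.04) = 542.51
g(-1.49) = -25.89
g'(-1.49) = 48.60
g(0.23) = -2.20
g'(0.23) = -0.35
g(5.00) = 843.00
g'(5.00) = 514.00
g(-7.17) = -2626.45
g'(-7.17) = 1092.93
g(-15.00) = -23837.00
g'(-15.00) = 4754.00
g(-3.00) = -197.00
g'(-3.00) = 194.00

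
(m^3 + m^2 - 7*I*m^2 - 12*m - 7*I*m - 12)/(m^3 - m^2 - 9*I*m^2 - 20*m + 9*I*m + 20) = (m^2 + m*(1 - 3*I) - 3*I)/(m^2 - m*(1 + 5*I) + 5*I)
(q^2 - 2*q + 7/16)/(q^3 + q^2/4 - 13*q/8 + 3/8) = (4*q - 7)/(2*(2*q^2 + q - 3))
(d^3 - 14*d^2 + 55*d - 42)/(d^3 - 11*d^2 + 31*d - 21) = (d - 6)/(d - 3)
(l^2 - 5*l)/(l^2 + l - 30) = l/(l + 6)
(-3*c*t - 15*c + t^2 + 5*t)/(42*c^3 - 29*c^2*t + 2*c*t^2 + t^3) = (t + 5)/(-14*c^2 + 5*c*t + t^2)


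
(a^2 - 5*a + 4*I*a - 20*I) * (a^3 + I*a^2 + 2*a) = a^5 - 5*a^4 + 5*I*a^4 - 2*a^3 - 25*I*a^3 + 10*a^2 + 8*I*a^2 - 40*I*a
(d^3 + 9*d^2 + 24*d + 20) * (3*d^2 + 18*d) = 3*d^5 + 45*d^4 + 234*d^3 + 492*d^2 + 360*d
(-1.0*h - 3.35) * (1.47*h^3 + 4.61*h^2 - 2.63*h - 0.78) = -1.47*h^4 - 9.5345*h^3 - 12.8135*h^2 + 9.5905*h + 2.613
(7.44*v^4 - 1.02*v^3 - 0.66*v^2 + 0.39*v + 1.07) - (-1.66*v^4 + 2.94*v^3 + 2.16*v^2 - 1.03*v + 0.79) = 9.1*v^4 - 3.96*v^3 - 2.82*v^2 + 1.42*v + 0.28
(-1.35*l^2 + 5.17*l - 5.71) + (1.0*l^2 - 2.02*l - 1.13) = -0.35*l^2 + 3.15*l - 6.84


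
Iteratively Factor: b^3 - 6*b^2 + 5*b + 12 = (b + 1)*(b^2 - 7*b + 12) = (b - 3)*(b + 1)*(b - 4)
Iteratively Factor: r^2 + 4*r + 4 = (r + 2)*(r + 2)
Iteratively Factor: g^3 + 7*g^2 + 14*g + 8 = (g + 2)*(g^2 + 5*g + 4) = (g + 2)*(g + 4)*(g + 1)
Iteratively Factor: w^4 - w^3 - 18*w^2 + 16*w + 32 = (w + 4)*(w^3 - 5*w^2 + 2*w + 8) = (w + 1)*(w + 4)*(w^2 - 6*w + 8) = (w - 2)*(w + 1)*(w + 4)*(w - 4)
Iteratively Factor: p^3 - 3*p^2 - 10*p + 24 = (p - 4)*(p^2 + p - 6) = (p - 4)*(p + 3)*(p - 2)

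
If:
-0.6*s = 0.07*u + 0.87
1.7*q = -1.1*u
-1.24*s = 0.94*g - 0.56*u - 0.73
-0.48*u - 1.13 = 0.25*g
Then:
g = 0.66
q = 1.75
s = -1.13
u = -2.70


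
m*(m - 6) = m^2 - 6*m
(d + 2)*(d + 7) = d^2 + 9*d + 14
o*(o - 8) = o^2 - 8*o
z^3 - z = z*(z - 1)*(z + 1)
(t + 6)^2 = t^2 + 12*t + 36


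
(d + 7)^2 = d^2 + 14*d + 49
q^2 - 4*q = q*(q - 4)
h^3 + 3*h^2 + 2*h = h*(h + 1)*(h + 2)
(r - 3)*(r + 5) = r^2 + 2*r - 15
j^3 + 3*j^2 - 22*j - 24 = (j - 4)*(j + 1)*(j + 6)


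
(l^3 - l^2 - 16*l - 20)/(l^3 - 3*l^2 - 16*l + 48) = (l^3 - l^2 - 16*l - 20)/(l^3 - 3*l^2 - 16*l + 48)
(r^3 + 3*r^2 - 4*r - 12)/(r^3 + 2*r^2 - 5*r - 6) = (r + 2)/(r + 1)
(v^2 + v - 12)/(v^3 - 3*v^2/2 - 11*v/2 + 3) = 2*(v + 4)/(2*v^2 + 3*v - 2)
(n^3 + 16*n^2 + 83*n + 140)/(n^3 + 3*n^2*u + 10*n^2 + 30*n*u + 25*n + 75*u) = (n^2 + 11*n + 28)/(n^2 + 3*n*u + 5*n + 15*u)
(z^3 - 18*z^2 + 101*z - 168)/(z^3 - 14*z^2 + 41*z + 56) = (z - 3)/(z + 1)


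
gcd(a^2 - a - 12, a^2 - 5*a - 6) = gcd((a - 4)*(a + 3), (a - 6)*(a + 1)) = 1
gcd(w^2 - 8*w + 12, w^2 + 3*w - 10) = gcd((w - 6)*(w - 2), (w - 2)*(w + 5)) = w - 2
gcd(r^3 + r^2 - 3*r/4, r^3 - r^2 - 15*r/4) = r^2 + 3*r/2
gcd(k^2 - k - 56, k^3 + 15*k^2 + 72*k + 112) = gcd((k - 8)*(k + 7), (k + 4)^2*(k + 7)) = k + 7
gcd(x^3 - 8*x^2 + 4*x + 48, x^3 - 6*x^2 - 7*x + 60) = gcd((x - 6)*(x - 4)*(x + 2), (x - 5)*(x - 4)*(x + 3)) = x - 4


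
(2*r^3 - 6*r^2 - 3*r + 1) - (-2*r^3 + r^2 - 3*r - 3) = 4*r^3 - 7*r^2 + 4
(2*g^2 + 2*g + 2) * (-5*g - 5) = -10*g^3 - 20*g^2 - 20*g - 10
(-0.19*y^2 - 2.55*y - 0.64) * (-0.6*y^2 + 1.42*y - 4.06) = 0.114*y^4 + 1.2602*y^3 - 2.4656*y^2 + 9.4442*y + 2.5984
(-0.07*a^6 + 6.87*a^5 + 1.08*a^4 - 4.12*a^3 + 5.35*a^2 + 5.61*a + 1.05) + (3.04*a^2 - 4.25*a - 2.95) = -0.07*a^6 + 6.87*a^5 + 1.08*a^4 - 4.12*a^3 + 8.39*a^2 + 1.36*a - 1.9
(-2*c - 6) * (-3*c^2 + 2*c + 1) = 6*c^3 + 14*c^2 - 14*c - 6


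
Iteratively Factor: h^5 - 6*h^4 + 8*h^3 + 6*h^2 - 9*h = (h - 1)*(h^4 - 5*h^3 + 3*h^2 + 9*h) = (h - 1)*(h + 1)*(h^3 - 6*h^2 + 9*h) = (h - 3)*(h - 1)*(h + 1)*(h^2 - 3*h) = h*(h - 3)*(h - 1)*(h + 1)*(h - 3)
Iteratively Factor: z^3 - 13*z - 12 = (z + 3)*(z^2 - 3*z - 4) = (z + 1)*(z + 3)*(z - 4)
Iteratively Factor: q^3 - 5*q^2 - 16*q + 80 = (q + 4)*(q^2 - 9*q + 20) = (q - 4)*(q + 4)*(q - 5)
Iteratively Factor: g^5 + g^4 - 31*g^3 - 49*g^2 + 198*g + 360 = (g + 2)*(g^4 - g^3 - 29*g^2 + 9*g + 180) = (g - 5)*(g + 2)*(g^3 + 4*g^2 - 9*g - 36) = (g - 5)*(g + 2)*(g + 4)*(g^2 - 9) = (g - 5)*(g + 2)*(g + 3)*(g + 4)*(g - 3)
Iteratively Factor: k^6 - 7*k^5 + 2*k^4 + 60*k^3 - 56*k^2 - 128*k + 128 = (k + 2)*(k^5 - 9*k^4 + 20*k^3 + 20*k^2 - 96*k + 64) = (k - 4)*(k + 2)*(k^4 - 5*k^3 + 20*k - 16) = (k - 4)*(k - 2)*(k + 2)*(k^3 - 3*k^2 - 6*k + 8) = (k - 4)*(k - 2)*(k + 2)^2*(k^2 - 5*k + 4) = (k - 4)^2*(k - 2)*(k + 2)^2*(k - 1)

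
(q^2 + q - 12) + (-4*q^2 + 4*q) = -3*q^2 + 5*q - 12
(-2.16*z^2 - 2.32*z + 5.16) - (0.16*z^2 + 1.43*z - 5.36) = -2.32*z^2 - 3.75*z + 10.52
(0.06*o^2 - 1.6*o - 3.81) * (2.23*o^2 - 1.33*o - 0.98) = 0.1338*o^4 - 3.6478*o^3 - 6.4271*o^2 + 6.6353*o + 3.7338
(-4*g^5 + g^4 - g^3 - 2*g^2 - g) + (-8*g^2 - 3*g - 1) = -4*g^5 + g^4 - g^3 - 10*g^2 - 4*g - 1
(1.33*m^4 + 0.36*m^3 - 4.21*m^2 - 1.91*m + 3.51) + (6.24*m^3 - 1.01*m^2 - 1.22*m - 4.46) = 1.33*m^4 + 6.6*m^3 - 5.22*m^2 - 3.13*m - 0.95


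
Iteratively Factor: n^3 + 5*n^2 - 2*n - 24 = (n - 2)*(n^2 + 7*n + 12) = (n - 2)*(n + 4)*(n + 3)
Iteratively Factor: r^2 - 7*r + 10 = (r - 5)*(r - 2)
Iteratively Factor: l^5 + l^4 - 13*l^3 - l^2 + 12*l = (l + 4)*(l^4 - 3*l^3 - l^2 + 3*l) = (l - 1)*(l + 4)*(l^3 - 2*l^2 - 3*l) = l*(l - 1)*(l + 4)*(l^2 - 2*l - 3) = l*(l - 1)*(l + 1)*(l + 4)*(l - 3)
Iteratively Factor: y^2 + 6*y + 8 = (y + 2)*(y + 4)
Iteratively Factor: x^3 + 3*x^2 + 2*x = (x + 2)*(x^2 + x) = x*(x + 2)*(x + 1)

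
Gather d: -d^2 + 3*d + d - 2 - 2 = -d^2 + 4*d - 4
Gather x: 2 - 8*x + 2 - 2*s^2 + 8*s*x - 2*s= -2*s^2 - 2*s + x*(8*s - 8) + 4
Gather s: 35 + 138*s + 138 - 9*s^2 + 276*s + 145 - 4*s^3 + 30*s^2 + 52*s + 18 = -4*s^3 + 21*s^2 + 466*s + 336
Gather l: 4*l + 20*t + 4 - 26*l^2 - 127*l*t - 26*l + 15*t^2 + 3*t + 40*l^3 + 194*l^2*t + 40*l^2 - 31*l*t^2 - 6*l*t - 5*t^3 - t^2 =40*l^3 + l^2*(194*t + 14) + l*(-31*t^2 - 133*t - 22) - 5*t^3 + 14*t^2 + 23*t + 4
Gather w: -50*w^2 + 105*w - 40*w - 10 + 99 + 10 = -50*w^2 + 65*w + 99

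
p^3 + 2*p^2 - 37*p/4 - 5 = (p - 5/2)*(p + 1/2)*(p + 4)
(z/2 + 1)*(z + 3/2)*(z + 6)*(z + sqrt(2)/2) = z^4/2 + sqrt(2)*z^3/4 + 19*z^3/4 + 19*sqrt(2)*z^2/8 + 12*z^2 + 6*sqrt(2)*z + 9*z + 9*sqrt(2)/2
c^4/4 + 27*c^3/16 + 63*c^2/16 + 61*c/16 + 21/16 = (c/4 + 1/4)*(c + 1)*(c + 7/4)*(c + 3)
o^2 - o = o*(o - 1)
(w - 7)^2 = w^2 - 14*w + 49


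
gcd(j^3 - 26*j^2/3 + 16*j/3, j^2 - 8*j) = j^2 - 8*j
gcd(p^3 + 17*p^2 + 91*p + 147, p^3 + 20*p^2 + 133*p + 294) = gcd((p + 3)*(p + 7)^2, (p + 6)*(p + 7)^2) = p^2 + 14*p + 49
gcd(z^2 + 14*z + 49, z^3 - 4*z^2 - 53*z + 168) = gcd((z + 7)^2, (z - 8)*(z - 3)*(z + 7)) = z + 7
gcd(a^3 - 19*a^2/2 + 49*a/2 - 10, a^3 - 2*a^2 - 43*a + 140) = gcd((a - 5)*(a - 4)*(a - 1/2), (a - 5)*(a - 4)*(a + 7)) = a^2 - 9*a + 20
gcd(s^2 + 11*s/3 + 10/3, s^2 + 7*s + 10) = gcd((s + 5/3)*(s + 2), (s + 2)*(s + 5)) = s + 2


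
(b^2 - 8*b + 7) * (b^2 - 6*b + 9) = b^4 - 14*b^3 + 64*b^2 - 114*b + 63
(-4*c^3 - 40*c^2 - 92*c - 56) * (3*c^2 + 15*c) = -12*c^5 - 180*c^4 - 876*c^3 - 1548*c^2 - 840*c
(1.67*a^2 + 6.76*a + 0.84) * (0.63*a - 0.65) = 1.0521*a^3 + 3.1733*a^2 - 3.8648*a - 0.546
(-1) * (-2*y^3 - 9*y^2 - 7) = 2*y^3 + 9*y^2 + 7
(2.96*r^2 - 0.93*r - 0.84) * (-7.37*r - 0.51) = -21.8152*r^3 + 5.3445*r^2 + 6.6651*r + 0.4284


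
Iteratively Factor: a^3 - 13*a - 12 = (a + 3)*(a^2 - 3*a - 4) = (a + 1)*(a + 3)*(a - 4)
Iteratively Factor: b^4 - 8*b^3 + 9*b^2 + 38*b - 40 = (b - 4)*(b^3 - 4*b^2 - 7*b + 10) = (b - 4)*(b + 2)*(b^2 - 6*b + 5) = (b - 4)*(b - 1)*(b + 2)*(b - 5)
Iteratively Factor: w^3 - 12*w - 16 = (w - 4)*(w^2 + 4*w + 4) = (w - 4)*(w + 2)*(w + 2)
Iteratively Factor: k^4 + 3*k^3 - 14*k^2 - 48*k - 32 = (k - 4)*(k^3 + 7*k^2 + 14*k + 8) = (k - 4)*(k + 2)*(k^2 + 5*k + 4) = (k - 4)*(k + 1)*(k + 2)*(k + 4)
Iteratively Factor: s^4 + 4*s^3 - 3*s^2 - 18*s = (s + 3)*(s^3 + s^2 - 6*s) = s*(s + 3)*(s^2 + s - 6) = s*(s - 2)*(s + 3)*(s + 3)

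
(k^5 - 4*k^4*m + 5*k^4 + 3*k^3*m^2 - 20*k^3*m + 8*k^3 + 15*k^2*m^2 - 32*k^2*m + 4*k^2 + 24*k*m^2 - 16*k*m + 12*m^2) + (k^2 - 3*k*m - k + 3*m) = k^5 - 4*k^4*m + 5*k^4 + 3*k^3*m^2 - 20*k^3*m + 8*k^3 + 15*k^2*m^2 - 32*k^2*m + 5*k^2 + 24*k*m^2 - 19*k*m - k + 12*m^2 + 3*m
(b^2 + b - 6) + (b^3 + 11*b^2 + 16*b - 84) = b^3 + 12*b^2 + 17*b - 90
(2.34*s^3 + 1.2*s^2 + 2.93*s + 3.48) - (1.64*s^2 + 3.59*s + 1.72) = 2.34*s^3 - 0.44*s^2 - 0.66*s + 1.76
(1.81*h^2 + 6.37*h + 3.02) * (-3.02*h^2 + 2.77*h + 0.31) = -5.4662*h^4 - 14.2237*h^3 + 9.0856*h^2 + 10.3401*h + 0.9362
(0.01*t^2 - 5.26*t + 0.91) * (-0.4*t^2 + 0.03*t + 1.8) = -0.004*t^4 + 2.1043*t^3 - 0.5038*t^2 - 9.4407*t + 1.638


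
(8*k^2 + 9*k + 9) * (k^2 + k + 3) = 8*k^4 + 17*k^3 + 42*k^2 + 36*k + 27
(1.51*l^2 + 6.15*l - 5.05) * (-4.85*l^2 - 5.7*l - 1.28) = -7.3235*l^4 - 38.4345*l^3 - 12.4953*l^2 + 20.913*l + 6.464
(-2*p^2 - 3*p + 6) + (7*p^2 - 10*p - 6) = 5*p^2 - 13*p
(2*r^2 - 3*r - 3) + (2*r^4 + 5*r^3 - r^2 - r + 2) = 2*r^4 + 5*r^3 + r^2 - 4*r - 1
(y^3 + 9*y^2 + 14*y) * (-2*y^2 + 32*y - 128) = -2*y^5 + 14*y^4 + 132*y^3 - 704*y^2 - 1792*y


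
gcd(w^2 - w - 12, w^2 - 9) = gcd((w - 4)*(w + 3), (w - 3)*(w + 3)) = w + 3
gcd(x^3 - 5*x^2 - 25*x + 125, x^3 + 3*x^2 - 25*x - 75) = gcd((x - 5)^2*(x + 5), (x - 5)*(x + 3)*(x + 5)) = x^2 - 25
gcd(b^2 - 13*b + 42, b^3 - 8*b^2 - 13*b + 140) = b - 7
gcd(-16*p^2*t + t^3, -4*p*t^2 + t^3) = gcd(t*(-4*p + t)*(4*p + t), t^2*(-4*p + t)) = 4*p*t - t^2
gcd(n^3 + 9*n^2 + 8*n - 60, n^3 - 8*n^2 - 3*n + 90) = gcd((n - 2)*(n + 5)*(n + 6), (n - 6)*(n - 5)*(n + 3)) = 1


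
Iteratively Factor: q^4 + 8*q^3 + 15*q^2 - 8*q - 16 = (q + 4)*(q^3 + 4*q^2 - q - 4) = (q + 4)^2*(q^2 - 1) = (q + 1)*(q + 4)^2*(q - 1)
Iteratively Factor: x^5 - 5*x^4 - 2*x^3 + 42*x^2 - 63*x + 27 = (x - 3)*(x^4 - 2*x^3 - 8*x^2 + 18*x - 9) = (x - 3)*(x - 1)*(x^3 - x^2 - 9*x + 9) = (x - 3)*(x - 1)^2*(x^2 - 9) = (x - 3)*(x - 1)^2*(x + 3)*(x - 3)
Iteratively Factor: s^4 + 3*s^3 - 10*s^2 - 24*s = (s)*(s^3 + 3*s^2 - 10*s - 24) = s*(s - 3)*(s^2 + 6*s + 8) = s*(s - 3)*(s + 4)*(s + 2)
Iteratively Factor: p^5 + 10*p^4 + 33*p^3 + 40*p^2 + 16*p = (p + 1)*(p^4 + 9*p^3 + 24*p^2 + 16*p) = (p + 1)^2*(p^3 + 8*p^2 + 16*p) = (p + 1)^2*(p + 4)*(p^2 + 4*p) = p*(p + 1)^2*(p + 4)*(p + 4)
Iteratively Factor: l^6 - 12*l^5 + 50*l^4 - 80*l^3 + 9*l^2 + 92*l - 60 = (l - 2)*(l^5 - 10*l^4 + 30*l^3 - 20*l^2 - 31*l + 30) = (l - 2)^2*(l^4 - 8*l^3 + 14*l^2 + 8*l - 15) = (l - 2)^2*(l + 1)*(l^3 - 9*l^2 + 23*l - 15) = (l - 5)*(l - 2)^2*(l + 1)*(l^2 - 4*l + 3) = (l - 5)*(l - 2)^2*(l - 1)*(l + 1)*(l - 3)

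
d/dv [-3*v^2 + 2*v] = 2 - 6*v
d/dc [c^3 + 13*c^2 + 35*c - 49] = 3*c^2 + 26*c + 35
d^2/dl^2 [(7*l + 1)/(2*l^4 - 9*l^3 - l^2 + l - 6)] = 2*(-(7*l + 1)*(8*l^3 - 27*l^2 - 2*l + 1)^2 + (-56*l^3 + 189*l^2 + 14*l + (7*l + 1)*(-12*l^2 + 27*l + 1) - 7)*(-2*l^4 + 9*l^3 + l^2 - l + 6))/(-2*l^4 + 9*l^3 + l^2 - l + 6)^3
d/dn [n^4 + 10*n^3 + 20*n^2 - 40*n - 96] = 4*n^3 + 30*n^2 + 40*n - 40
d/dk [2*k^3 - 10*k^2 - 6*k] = 6*k^2 - 20*k - 6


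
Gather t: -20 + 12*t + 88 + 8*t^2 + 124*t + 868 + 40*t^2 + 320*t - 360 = 48*t^2 + 456*t + 576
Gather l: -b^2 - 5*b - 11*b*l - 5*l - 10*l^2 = -b^2 - 5*b - 10*l^2 + l*(-11*b - 5)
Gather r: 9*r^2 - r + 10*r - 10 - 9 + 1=9*r^2 + 9*r - 18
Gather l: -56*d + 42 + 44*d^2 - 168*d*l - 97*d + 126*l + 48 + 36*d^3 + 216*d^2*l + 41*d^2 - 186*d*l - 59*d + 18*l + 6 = 36*d^3 + 85*d^2 - 212*d + l*(216*d^2 - 354*d + 144) + 96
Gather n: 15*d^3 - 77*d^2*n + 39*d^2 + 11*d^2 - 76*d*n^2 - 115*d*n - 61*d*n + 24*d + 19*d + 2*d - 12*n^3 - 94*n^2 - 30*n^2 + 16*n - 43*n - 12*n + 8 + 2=15*d^3 + 50*d^2 + 45*d - 12*n^3 + n^2*(-76*d - 124) + n*(-77*d^2 - 176*d - 39) + 10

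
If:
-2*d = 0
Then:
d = 0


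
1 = 1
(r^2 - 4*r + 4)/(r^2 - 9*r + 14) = (r - 2)/(r - 7)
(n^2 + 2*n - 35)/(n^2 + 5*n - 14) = (n - 5)/(n - 2)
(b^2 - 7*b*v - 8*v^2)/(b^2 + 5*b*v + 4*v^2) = (b - 8*v)/(b + 4*v)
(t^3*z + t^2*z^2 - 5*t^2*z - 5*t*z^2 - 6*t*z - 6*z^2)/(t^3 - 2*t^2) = z*(t^3 + t^2*z - 5*t^2 - 5*t*z - 6*t - 6*z)/(t^2*(t - 2))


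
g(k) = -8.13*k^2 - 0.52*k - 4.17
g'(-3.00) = 48.26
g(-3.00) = -75.78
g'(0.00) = -0.52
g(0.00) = -4.17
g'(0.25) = -4.58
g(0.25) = -4.81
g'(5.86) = -95.80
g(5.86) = -286.40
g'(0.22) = -4.10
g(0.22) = -4.68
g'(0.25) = -4.58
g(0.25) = -4.81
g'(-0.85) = 13.30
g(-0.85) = -9.60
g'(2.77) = -45.56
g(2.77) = -67.99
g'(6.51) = -106.37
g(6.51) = -352.11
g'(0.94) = -15.80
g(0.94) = -11.84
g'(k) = -16.26*k - 0.52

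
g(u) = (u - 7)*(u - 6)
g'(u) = 2*u - 13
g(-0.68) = 51.30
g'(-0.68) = -14.36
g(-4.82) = 127.89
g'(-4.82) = -22.64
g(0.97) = 30.33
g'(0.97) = -11.06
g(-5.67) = 147.86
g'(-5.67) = -24.34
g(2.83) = 13.22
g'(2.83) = -7.34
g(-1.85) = 69.47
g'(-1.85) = -16.70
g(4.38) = 4.24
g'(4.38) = -4.24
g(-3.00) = 90.00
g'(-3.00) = -19.00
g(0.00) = 42.00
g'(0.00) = -13.00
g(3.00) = 12.00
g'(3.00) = -7.00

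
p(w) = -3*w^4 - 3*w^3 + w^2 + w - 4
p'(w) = -12*w^3 - 9*w^2 + 2*w + 1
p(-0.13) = -4.11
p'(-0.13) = 0.61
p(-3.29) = -241.12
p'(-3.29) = 324.34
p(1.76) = -44.28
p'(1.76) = -88.78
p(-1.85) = -18.57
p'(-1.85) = 42.48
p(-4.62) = -1058.19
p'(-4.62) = 982.99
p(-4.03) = -586.74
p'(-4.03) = 632.18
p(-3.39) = -275.23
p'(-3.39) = 358.29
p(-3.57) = -345.62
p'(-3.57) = 425.15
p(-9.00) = -17428.00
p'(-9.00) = 8002.00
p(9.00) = -21784.00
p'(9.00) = -9458.00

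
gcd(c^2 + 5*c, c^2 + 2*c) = c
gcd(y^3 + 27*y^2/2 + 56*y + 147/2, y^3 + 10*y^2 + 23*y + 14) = y + 7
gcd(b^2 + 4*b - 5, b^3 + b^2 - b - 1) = b - 1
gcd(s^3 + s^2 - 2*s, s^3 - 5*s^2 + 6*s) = s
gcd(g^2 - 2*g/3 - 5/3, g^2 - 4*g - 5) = g + 1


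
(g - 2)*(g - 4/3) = g^2 - 10*g/3 + 8/3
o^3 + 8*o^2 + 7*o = o*(o + 1)*(o + 7)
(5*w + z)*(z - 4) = 5*w*z - 20*w + z^2 - 4*z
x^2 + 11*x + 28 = (x + 4)*(x + 7)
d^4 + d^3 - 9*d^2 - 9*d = d*(d - 3)*(d + 1)*(d + 3)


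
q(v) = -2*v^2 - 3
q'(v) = -4*v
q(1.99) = -10.92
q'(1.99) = -7.96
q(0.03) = -3.00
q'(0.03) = -0.12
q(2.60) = -16.52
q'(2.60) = -10.40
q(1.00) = -5.00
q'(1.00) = -4.00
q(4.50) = -43.50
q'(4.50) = -18.00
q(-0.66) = -3.87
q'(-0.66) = 2.64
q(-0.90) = -4.62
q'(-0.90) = 3.60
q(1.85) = -9.84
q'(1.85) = -7.40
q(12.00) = -291.00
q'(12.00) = -48.00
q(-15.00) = -453.00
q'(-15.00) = 60.00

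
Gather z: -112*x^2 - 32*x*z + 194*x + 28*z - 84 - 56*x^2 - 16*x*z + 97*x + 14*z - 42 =-168*x^2 + 291*x + z*(42 - 48*x) - 126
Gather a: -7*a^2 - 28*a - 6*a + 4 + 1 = -7*a^2 - 34*a + 5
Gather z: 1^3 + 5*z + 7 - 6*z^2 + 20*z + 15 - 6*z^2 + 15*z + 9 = -12*z^2 + 40*z + 32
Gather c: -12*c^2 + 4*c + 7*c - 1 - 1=-12*c^2 + 11*c - 2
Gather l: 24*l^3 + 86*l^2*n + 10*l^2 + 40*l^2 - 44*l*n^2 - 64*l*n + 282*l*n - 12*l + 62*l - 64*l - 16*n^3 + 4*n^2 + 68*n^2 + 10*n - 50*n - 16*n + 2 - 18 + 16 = 24*l^3 + l^2*(86*n + 50) + l*(-44*n^2 + 218*n - 14) - 16*n^3 + 72*n^2 - 56*n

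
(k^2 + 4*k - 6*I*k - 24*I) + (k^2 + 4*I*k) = 2*k^2 + 4*k - 2*I*k - 24*I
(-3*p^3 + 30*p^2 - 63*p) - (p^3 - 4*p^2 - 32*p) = -4*p^3 + 34*p^2 - 31*p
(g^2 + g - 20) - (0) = g^2 + g - 20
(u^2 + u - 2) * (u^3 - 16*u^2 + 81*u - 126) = u^5 - 15*u^4 + 63*u^3 - 13*u^2 - 288*u + 252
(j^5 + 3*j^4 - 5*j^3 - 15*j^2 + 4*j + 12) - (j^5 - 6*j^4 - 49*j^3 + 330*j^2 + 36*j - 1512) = 9*j^4 + 44*j^3 - 345*j^2 - 32*j + 1524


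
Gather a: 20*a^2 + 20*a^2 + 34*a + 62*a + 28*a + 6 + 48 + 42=40*a^2 + 124*a + 96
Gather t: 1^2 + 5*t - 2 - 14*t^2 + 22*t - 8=-14*t^2 + 27*t - 9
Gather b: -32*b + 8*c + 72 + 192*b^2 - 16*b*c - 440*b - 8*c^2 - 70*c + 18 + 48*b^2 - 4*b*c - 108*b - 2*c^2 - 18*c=240*b^2 + b*(-20*c - 580) - 10*c^2 - 80*c + 90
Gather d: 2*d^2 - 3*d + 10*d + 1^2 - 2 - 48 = 2*d^2 + 7*d - 49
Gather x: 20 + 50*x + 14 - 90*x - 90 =-40*x - 56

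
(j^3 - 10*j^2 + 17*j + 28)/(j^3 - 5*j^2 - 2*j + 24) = (j^2 - 6*j - 7)/(j^2 - j - 6)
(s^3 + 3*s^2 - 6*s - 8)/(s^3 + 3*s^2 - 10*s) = (s^2 + 5*s + 4)/(s*(s + 5))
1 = 1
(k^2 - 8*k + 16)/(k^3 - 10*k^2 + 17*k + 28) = (k - 4)/(k^2 - 6*k - 7)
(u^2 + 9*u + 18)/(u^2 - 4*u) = (u^2 + 9*u + 18)/(u*(u - 4))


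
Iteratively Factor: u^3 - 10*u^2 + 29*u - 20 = (u - 1)*(u^2 - 9*u + 20) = (u - 5)*(u - 1)*(u - 4)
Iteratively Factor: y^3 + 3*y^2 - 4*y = (y + 4)*(y^2 - y) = (y - 1)*(y + 4)*(y)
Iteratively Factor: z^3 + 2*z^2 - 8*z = (z)*(z^2 + 2*z - 8) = z*(z - 2)*(z + 4)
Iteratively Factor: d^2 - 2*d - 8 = (d + 2)*(d - 4)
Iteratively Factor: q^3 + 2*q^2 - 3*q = (q - 1)*(q^2 + 3*q) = q*(q - 1)*(q + 3)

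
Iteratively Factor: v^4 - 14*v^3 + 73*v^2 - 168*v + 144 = (v - 3)*(v^3 - 11*v^2 + 40*v - 48) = (v - 4)*(v - 3)*(v^2 - 7*v + 12) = (v - 4)*(v - 3)^2*(v - 4)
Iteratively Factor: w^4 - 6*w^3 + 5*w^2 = (w)*(w^3 - 6*w^2 + 5*w) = w*(w - 5)*(w^2 - w) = w*(w - 5)*(w - 1)*(w)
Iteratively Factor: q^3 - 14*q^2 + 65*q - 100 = (q - 5)*(q^2 - 9*q + 20) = (q - 5)*(q - 4)*(q - 5)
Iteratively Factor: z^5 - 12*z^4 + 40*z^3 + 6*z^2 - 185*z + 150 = (z - 1)*(z^4 - 11*z^3 + 29*z^2 + 35*z - 150) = (z - 1)*(z + 2)*(z^3 - 13*z^2 + 55*z - 75) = (z - 5)*(z - 1)*(z + 2)*(z^2 - 8*z + 15) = (z - 5)^2*(z - 1)*(z + 2)*(z - 3)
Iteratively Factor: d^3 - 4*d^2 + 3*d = (d - 3)*(d^2 - d) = d*(d - 3)*(d - 1)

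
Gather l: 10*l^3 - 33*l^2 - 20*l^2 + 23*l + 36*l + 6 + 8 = 10*l^3 - 53*l^2 + 59*l + 14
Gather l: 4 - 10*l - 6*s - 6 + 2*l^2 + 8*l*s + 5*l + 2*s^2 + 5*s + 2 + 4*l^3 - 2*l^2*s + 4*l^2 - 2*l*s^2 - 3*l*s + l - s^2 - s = 4*l^3 + l^2*(6 - 2*s) + l*(-2*s^2 + 5*s - 4) + s^2 - 2*s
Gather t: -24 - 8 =-32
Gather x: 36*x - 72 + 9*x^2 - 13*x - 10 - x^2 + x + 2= 8*x^2 + 24*x - 80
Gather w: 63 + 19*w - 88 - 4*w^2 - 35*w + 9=-4*w^2 - 16*w - 16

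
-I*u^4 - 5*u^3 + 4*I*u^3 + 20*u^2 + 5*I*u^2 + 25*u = u*(u - 5)*(u - 5*I)*(-I*u - I)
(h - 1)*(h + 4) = h^2 + 3*h - 4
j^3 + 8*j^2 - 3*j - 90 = (j - 3)*(j + 5)*(j + 6)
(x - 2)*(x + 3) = x^2 + x - 6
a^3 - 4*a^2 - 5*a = a*(a - 5)*(a + 1)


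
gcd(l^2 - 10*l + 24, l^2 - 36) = l - 6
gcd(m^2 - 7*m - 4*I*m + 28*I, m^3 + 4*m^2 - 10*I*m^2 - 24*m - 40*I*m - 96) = m - 4*I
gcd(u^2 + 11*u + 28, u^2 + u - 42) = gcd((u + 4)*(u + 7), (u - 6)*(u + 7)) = u + 7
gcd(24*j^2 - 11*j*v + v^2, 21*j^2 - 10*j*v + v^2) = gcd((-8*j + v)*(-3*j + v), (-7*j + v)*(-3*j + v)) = -3*j + v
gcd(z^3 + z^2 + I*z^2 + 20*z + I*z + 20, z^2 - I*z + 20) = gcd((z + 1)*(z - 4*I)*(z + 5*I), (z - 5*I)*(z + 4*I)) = 1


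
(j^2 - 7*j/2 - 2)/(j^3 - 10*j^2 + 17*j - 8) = (j^2 - 7*j/2 - 2)/(j^3 - 10*j^2 + 17*j - 8)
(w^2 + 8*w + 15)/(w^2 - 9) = (w + 5)/(w - 3)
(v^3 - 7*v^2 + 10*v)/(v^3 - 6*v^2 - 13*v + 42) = v*(v - 5)/(v^2 - 4*v - 21)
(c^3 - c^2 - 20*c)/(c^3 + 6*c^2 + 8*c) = (c - 5)/(c + 2)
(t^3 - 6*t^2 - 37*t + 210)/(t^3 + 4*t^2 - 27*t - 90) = (t - 7)/(t + 3)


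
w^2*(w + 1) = w^3 + w^2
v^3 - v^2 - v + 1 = (v - 1)^2*(v + 1)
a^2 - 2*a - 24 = (a - 6)*(a + 4)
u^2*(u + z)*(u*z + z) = u^4*z + u^3*z^2 + u^3*z + u^2*z^2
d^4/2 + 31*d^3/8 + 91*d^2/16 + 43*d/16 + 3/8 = (d/2 + 1/4)*(d + 1/4)*(d + 1)*(d + 6)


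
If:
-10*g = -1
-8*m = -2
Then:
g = 1/10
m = 1/4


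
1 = 1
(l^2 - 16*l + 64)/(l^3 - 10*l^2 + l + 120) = (l - 8)/(l^2 - 2*l - 15)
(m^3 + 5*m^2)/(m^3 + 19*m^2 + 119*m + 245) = m^2/(m^2 + 14*m + 49)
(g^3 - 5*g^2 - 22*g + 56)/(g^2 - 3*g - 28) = g - 2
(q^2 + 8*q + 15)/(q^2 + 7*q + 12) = (q + 5)/(q + 4)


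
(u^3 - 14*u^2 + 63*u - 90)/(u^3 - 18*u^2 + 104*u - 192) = (u^2 - 8*u + 15)/(u^2 - 12*u + 32)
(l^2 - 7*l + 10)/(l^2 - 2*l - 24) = (-l^2 + 7*l - 10)/(-l^2 + 2*l + 24)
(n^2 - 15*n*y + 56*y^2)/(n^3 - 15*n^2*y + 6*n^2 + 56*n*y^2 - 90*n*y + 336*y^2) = 1/(n + 6)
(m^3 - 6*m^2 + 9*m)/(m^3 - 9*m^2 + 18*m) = (m - 3)/(m - 6)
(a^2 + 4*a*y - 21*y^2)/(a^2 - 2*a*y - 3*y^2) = (a + 7*y)/(a + y)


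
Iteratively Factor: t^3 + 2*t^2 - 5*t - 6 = (t + 3)*(t^2 - t - 2) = (t - 2)*(t + 3)*(t + 1)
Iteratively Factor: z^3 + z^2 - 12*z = (z + 4)*(z^2 - 3*z) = z*(z + 4)*(z - 3)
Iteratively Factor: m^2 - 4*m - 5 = (m - 5)*(m + 1)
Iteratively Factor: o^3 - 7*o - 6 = (o - 3)*(o^2 + 3*o + 2) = (o - 3)*(o + 2)*(o + 1)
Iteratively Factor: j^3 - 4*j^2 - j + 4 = (j + 1)*(j^2 - 5*j + 4) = (j - 1)*(j + 1)*(j - 4)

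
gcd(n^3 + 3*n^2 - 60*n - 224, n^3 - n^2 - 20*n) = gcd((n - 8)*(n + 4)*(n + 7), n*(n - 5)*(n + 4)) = n + 4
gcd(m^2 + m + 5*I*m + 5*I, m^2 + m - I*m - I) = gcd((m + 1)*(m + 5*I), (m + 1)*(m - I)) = m + 1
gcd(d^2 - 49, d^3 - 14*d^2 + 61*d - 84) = d - 7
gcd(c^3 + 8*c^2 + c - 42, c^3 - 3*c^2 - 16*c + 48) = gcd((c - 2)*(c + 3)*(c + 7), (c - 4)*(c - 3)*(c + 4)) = 1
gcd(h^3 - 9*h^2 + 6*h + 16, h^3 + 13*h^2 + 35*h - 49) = 1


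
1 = 1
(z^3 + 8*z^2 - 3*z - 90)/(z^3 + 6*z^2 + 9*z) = (z^3 + 8*z^2 - 3*z - 90)/(z*(z^2 + 6*z + 9))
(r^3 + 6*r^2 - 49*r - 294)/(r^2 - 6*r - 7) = (r^2 + 13*r + 42)/(r + 1)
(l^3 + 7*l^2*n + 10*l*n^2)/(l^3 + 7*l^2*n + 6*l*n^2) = (l^2 + 7*l*n + 10*n^2)/(l^2 + 7*l*n + 6*n^2)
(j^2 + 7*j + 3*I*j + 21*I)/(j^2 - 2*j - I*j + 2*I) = (j^2 + j*(7 + 3*I) + 21*I)/(j^2 - j*(2 + I) + 2*I)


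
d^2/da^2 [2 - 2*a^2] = -4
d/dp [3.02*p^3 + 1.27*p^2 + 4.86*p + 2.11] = 9.06*p^2 + 2.54*p + 4.86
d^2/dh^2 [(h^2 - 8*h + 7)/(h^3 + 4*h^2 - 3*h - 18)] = 2*(h^4 - 30*h^3 + 126*h^2 - 276*h + 147)/(h^7 + 6*h^6 - 6*h^5 - 80*h^4 - 15*h^3 + 378*h^2 + 108*h - 648)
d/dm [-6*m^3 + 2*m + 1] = 2 - 18*m^2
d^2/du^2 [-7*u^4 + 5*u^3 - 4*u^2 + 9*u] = -84*u^2 + 30*u - 8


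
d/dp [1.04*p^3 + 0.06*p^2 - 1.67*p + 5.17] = 3.12*p^2 + 0.12*p - 1.67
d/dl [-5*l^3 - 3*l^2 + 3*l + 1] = -15*l^2 - 6*l + 3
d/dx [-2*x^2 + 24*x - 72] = 24 - 4*x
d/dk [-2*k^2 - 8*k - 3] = -4*k - 8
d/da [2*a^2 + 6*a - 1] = 4*a + 6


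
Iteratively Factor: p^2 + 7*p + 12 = (p + 4)*(p + 3)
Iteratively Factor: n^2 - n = (n - 1)*(n)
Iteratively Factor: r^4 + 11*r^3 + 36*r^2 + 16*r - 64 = (r - 1)*(r^3 + 12*r^2 + 48*r + 64) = (r - 1)*(r + 4)*(r^2 + 8*r + 16) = (r - 1)*(r + 4)^2*(r + 4)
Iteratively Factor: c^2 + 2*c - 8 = (c - 2)*(c + 4)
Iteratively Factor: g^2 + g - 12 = (g + 4)*(g - 3)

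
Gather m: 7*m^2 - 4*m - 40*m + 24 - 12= 7*m^2 - 44*m + 12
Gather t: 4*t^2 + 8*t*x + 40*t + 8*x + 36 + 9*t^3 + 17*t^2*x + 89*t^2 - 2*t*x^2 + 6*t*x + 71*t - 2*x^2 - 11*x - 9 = 9*t^3 + t^2*(17*x + 93) + t*(-2*x^2 + 14*x + 111) - 2*x^2 - 3*x + 27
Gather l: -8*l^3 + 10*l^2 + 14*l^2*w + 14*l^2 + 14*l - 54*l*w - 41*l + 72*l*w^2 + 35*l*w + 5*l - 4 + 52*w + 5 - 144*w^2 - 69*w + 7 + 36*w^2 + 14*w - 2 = -8*l^3 + l^2*(14*w + 24) + l*(72*w^2 - 19*w - 22) - 108*w^2 - 3*w + 6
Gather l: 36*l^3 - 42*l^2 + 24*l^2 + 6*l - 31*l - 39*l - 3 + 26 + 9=36*l^3 - 18*l^2 - 64*l + 32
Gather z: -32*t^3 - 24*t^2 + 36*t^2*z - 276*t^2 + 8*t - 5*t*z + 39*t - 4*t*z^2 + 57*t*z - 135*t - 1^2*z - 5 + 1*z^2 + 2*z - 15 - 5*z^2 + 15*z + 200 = -32*t^3 - 300*t^2 - 88*t + z^2*(-4*t - 4) + z*(36*t^2 + 52*t + 16) + 180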